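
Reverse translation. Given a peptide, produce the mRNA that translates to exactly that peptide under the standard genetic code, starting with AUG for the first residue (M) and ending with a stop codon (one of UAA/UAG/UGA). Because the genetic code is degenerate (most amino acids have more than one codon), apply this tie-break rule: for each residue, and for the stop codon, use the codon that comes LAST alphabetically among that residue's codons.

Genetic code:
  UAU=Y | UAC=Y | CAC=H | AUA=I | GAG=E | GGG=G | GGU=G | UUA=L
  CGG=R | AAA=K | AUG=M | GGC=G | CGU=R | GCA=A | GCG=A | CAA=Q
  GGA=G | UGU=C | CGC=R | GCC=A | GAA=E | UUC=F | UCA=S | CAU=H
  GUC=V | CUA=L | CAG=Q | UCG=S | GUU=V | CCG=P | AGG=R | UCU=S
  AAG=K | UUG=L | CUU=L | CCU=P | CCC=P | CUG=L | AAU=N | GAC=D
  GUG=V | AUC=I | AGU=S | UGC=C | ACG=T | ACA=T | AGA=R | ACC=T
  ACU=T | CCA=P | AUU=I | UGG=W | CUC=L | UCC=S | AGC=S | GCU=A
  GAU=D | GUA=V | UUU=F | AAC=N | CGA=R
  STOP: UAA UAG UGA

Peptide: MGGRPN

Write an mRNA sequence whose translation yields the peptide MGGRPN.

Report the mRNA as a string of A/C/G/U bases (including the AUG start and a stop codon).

residue 1: M -> AUG (start codon)
residue 2: G codons sorted = GGA,GGC,GGG,GGU -> pick last = GGU
residue 3: G codons sorted = GGA,GGC,GGG,GGU -> pick last = GGU
residue 4: R codons sorted = AGA,AGG,CGA,CGC,CGG,CGU -> pick last = CGU
residue 5: P codons sorted = CCA,CCC,CCG,CCU -> pick last = CCU
residue 6: N codons sorted = AAC,AAU -> pick last = AAU
terminator: stop codons sorted = UAA,UAG,UGA -> pick last = UGA

Answer: mRNA: AUGGGUGGUCGUCCUAAUUGA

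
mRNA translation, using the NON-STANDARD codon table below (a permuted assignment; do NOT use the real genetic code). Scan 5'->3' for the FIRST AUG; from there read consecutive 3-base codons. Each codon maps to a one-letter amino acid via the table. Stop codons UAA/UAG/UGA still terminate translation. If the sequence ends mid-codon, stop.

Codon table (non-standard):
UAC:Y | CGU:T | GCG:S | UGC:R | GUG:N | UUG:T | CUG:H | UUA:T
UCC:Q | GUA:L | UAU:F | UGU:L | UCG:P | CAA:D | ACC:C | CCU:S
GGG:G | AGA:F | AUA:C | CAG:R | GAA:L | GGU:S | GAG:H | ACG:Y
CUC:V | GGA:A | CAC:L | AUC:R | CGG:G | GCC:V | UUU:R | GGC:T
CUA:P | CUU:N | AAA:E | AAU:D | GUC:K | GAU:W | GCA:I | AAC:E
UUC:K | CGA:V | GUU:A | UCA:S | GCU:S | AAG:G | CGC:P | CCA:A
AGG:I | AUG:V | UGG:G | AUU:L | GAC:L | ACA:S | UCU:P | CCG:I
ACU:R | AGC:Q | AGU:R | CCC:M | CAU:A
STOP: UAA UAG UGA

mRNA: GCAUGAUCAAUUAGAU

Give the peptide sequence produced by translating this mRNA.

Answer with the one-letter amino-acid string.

Answer: VRD

Derivation:
start AUG at pos 2
pos 2: AUG -> V; peptide=V
pos 5: AUC -> R; peptide=VR
pos 8: AAU -> D; peptide=VRD
pos 11: UAG -> STOP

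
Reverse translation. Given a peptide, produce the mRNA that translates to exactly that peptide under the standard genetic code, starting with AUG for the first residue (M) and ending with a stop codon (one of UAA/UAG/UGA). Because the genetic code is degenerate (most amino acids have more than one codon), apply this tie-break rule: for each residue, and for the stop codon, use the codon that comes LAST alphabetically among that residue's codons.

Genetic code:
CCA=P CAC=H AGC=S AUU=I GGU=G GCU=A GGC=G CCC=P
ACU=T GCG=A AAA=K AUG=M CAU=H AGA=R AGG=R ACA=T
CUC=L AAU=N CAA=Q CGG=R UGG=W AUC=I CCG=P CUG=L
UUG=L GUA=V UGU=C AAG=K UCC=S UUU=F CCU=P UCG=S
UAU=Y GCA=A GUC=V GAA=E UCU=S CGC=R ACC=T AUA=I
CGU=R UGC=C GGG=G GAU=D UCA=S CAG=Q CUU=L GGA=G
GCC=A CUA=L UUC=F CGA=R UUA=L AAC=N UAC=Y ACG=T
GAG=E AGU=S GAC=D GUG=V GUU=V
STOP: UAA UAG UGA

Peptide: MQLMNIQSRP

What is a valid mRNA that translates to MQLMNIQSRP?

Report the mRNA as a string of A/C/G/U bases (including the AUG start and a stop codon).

residue 1: M -> AUG (start codon)
residue 2: Q codons sorted = CAA,CAG -> pick last = CAG
residue 3: L codons sorted = CUA,CUC,CUG,CUU,UUA,UUG -> pick last = UUG
residue 4: M -> AUG (only codon)
residue 5: N codons sorted = AAC,AAU -> pick last = AAU
residue 6: I codons sorted = AUA,AUC,AUU -> pick last = AUU
residue 7: Q codons sorted = CAA,CAG -> pick last = CAG
residue 8: S codons sorted = AGC,AGU,UCA,UCC,UCG,UCU -> pick last = UCU
residue 9: R codons sorted = AGA,AGG,CGA,CGC,CGG,CGU -> pick last = CGU
residue 10: P codons sorted = CCA,CCC,CCG,CCU -> pick last = CCU
terminator: stop codons sorted = UAA,UAG,UGA -> pick last = UGA

Answer: mRNA: AUGCAGUUGAUGAAUAUUCAGUCUCGUCCUUGA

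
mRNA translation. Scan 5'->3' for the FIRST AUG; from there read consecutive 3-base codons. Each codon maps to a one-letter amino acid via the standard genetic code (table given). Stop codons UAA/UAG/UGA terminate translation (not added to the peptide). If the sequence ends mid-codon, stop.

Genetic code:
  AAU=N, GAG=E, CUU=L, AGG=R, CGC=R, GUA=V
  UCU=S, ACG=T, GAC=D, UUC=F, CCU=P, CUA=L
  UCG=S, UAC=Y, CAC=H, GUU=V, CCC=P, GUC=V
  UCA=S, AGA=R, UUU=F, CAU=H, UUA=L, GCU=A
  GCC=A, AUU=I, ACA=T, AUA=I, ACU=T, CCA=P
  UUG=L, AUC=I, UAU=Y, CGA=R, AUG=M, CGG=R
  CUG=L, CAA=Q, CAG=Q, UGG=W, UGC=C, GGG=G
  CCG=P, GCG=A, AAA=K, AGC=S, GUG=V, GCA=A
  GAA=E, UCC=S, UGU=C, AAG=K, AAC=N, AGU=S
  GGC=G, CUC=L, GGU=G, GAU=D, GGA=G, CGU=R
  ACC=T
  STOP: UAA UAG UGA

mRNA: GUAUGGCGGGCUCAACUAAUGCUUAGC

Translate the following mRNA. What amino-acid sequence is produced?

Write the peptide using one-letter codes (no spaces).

Answer: MAGSTNA

Derivation:
start AUG at pos 2
pos 2: AUG -> M; peptide=M
pos 5: GCG -> A; peptide=MA
pos 8: GGC -> G; peptide=MAG
pos 11: UCA -> S; peptide=MAGS
pos 14: ACU -> T; peptide=MAGST
pos 17: AAU -> N; peptide=MAGSTN
pos 20: GCU -> A; peptide=MAGSTNA
pos 23: UAG -> STOP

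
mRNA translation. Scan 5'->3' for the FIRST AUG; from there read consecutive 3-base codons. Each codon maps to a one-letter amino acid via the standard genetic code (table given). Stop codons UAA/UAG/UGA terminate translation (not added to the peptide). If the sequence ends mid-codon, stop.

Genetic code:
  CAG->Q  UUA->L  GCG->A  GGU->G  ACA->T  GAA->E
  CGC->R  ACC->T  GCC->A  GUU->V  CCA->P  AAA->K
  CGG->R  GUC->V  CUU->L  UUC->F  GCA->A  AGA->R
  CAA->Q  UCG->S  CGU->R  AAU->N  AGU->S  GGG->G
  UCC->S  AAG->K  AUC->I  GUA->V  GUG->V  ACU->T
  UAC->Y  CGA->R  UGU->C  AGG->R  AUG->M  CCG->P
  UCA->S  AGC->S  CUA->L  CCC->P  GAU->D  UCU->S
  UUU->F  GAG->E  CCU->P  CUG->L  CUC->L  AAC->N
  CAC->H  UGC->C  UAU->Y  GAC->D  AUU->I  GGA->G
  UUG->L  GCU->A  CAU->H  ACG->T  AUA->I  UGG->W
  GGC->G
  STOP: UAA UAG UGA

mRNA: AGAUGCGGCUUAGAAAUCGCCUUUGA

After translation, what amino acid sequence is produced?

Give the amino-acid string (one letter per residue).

start AUG at pos 2
pos 2: AUG -> M; peptide=M
pos 5: CGG -> R; peptide=MR
pos 8: CUU -> L; peptide=MRL
pos 11: AGA -> R; peptide=MRLR
pos 14: AAU -> N; peptide=MRLRN
pos 17: CGC -> R; peptide=MRLRNR
pos 20: CUU -> L; peptide=MRLRNRL
pos 23: UGA -> STOP

Answer: MRLRNRL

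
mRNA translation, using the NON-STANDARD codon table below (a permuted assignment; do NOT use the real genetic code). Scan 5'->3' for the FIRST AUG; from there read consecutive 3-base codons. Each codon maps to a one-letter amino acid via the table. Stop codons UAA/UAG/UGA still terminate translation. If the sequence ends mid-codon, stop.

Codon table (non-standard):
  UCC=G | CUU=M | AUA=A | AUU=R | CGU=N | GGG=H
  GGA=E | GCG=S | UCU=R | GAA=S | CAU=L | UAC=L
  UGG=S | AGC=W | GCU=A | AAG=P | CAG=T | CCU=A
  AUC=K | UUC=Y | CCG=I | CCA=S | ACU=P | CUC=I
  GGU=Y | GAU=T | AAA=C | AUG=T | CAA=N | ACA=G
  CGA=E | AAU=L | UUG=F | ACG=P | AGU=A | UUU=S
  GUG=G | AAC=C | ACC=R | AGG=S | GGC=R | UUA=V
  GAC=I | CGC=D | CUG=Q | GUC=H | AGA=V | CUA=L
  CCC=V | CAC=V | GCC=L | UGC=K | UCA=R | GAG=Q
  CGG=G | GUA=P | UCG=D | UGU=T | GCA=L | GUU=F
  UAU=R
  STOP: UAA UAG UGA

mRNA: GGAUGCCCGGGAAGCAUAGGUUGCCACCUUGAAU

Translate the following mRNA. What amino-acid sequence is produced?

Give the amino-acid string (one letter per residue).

Answer: TVHPLSFSA

Derivation:
start AUG at pos 2
pos 2: AUG -> T; peptide=T
pos 5: CCC -> V; peptide=TV
pos 8: GGG -> H; peptide=TVH
pos 11: AAG -> P; peptide=TVHP
pos 14: CAU -> L; peptide=TVHPL
pos 17: AGG -> S; peptide=TVHPLS
pos 20: UUG -> F; peptide=TVHPLSF
pos 23: CCA -> S; peptide=TVHPLSFS
pos 26: CCU -> A; peptide=TVHPLSFSA
pos 29: UGA -> STOP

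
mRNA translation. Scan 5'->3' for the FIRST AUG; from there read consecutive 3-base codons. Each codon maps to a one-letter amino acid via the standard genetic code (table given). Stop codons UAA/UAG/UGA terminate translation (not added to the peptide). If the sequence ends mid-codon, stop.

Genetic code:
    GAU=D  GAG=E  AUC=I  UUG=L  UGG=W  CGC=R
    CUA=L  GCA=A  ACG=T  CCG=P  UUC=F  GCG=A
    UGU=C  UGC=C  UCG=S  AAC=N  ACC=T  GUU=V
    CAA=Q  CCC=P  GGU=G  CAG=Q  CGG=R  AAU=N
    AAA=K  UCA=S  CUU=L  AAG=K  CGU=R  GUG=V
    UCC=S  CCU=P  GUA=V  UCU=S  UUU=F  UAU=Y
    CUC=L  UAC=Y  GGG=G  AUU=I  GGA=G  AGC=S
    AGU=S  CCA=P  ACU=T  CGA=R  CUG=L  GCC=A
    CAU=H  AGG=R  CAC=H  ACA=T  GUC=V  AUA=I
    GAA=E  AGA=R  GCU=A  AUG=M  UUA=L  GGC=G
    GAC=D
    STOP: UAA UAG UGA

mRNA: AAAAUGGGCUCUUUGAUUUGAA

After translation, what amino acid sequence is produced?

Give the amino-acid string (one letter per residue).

start AUG at pos 3
pos 3: AUG -> M; peptide=M
pos 6: GGC -> G; peptide=MG
pos 9: UCU -> S; peptide=MGS
pos 12: UUG -> L; peptide=MGSL
pos 15: AUU -> I; peptide=MGSLI
pos 18: UGA -> STOP

Answer: MGSLI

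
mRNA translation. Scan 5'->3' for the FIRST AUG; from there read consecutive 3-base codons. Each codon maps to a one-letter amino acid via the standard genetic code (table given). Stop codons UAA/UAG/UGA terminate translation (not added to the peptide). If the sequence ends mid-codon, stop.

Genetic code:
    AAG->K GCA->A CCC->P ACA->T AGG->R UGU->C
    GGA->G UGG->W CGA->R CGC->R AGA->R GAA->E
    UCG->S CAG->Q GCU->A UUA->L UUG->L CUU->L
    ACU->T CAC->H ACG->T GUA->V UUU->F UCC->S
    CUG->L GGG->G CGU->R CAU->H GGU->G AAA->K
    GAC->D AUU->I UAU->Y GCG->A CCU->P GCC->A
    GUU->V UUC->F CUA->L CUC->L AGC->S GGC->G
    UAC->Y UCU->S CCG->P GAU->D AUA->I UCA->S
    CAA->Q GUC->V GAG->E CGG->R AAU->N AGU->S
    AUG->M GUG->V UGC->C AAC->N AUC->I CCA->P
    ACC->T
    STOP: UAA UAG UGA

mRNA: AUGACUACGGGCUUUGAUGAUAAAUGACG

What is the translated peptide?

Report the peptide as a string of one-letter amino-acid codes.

start AUG at pos 0
pos 0: AUG -> M; peptide=M
pos 3: ACU -> T; peptide=MT
pos 6: ACG -> T; peptide=MTT
pos 9: GGC -> G; peptide=MTTG
pos 12: UUU -> F; peptide=MTTGF
pos 15: GAU -> D; peptide=MTTGFD
pos 18: GAU -> D; peptide=MTTGFDD
pos 21: AAA -> K; peptide=MTTGFDDK
pos 24: UGA -> STOP

Answer: MTTGFDDK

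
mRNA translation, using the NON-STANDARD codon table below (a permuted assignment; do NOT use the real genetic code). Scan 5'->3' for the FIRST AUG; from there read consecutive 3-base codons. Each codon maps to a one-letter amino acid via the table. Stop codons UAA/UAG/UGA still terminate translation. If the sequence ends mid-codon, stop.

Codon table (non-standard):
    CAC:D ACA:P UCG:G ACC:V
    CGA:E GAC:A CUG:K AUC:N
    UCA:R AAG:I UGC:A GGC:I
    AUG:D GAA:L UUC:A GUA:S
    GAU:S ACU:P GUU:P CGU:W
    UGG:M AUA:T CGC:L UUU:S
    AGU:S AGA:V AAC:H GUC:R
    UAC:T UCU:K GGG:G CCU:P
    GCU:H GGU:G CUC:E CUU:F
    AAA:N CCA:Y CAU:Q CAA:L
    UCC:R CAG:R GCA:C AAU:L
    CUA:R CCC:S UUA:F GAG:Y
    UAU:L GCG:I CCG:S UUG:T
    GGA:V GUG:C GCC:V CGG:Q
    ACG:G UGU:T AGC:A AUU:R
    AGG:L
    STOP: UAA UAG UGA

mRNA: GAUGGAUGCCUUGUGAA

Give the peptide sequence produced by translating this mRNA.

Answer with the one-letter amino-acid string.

start AUG at pos 1
pos 1: AUG -> D; peptide=D
pos 4: GAU -> S; peptide=DS
pos 7: GCC -> V; peptide=DSV
pos 10: UUG -> T; peptide=DSVT
pos 13: UGA -> STOP

Answer: DSVT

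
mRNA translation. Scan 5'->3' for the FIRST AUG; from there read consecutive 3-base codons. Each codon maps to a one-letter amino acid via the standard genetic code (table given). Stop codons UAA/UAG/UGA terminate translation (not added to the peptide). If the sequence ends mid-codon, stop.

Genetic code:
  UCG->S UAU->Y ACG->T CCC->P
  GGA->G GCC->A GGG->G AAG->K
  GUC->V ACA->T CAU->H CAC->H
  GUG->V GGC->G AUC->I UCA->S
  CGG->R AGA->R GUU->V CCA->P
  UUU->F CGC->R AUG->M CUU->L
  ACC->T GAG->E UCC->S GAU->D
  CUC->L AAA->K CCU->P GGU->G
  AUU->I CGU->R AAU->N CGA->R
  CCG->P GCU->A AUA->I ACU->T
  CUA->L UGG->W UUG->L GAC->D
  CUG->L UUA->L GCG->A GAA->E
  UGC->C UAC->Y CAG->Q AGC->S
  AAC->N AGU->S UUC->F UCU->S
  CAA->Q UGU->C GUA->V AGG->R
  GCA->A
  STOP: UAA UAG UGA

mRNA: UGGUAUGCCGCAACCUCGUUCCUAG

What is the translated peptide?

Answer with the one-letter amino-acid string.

start AUG at pos 4
pos 4: AUG -> M; peptide=M
pos 7: CCG -> P; peptide=MP
pos 10: CAA -> Q; peptide=MPQ
pos 13: CCU -> P; peptide=MPQP
pos 16: CGU -> R; peptide=MPQPR
pos 19: UCC -> S; peptide=MPQPRS
pos 22: UAG -> STOP

Answer: MPQPRS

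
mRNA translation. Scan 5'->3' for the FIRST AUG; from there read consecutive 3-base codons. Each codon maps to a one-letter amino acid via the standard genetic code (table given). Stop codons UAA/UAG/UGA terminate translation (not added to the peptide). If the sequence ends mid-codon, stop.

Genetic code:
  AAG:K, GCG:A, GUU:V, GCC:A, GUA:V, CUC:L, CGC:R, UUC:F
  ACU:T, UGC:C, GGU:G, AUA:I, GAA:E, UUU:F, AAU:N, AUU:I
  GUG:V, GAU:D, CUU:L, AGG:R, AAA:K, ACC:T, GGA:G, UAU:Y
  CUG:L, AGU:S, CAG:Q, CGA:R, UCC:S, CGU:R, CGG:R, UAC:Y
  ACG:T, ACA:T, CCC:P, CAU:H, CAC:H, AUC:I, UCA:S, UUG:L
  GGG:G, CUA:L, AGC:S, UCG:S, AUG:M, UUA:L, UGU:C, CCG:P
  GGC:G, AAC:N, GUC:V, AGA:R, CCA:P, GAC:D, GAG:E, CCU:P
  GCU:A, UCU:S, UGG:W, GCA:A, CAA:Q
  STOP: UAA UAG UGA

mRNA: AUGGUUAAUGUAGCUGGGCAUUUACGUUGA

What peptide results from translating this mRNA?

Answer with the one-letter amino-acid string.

Answer: MVNVAGHLR

Derivation:
start AUG at pos 0
pos 0: AUG -> M; peptide=M
pos 3: GUU -> V; peptide=MV
pos 6: AAU -> N; peptide=MVN
pos 9: GUA -> V; peptide=MVNV
pos 12: GCU -> A; peptide=MVNVA
pos 15: GGG -> G; peptide=MVNVAG
pos 18: CAU -> H; peptide=MVNVAGH
pos 21: UUA -> L; peptide=MVNVAGHL
pos 24: CGU -> R; peptide=MVNVAGHLR
pos 27: UGA -> STOP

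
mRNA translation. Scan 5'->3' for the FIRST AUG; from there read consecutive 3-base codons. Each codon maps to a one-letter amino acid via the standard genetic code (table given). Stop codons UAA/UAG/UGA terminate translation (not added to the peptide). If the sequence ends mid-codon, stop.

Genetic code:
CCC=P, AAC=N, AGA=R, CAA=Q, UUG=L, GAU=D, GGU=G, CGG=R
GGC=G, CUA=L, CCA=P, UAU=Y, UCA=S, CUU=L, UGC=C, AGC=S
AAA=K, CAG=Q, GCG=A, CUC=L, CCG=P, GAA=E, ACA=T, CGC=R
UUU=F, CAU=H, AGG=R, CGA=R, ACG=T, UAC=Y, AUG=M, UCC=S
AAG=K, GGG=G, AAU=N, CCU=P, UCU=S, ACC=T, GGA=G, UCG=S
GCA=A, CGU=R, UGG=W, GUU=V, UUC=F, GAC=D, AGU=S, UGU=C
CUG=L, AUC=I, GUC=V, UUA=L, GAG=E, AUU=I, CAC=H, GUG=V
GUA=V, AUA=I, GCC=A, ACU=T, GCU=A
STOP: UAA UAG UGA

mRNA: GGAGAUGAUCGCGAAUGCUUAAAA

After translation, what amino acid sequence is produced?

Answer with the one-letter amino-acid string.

start AUG at pos 4
pos 4: AUG -> M; peptide=M
pos 7: AUC -> I; peptide=MI
pos 10: GCG -> A; peptide=MIA
pos 13: AAU -> N; peptide=MIAN
pos 16: GCU -> A; peptide=MIANA
pos 19: UAA -> STOP

Answer: MIANA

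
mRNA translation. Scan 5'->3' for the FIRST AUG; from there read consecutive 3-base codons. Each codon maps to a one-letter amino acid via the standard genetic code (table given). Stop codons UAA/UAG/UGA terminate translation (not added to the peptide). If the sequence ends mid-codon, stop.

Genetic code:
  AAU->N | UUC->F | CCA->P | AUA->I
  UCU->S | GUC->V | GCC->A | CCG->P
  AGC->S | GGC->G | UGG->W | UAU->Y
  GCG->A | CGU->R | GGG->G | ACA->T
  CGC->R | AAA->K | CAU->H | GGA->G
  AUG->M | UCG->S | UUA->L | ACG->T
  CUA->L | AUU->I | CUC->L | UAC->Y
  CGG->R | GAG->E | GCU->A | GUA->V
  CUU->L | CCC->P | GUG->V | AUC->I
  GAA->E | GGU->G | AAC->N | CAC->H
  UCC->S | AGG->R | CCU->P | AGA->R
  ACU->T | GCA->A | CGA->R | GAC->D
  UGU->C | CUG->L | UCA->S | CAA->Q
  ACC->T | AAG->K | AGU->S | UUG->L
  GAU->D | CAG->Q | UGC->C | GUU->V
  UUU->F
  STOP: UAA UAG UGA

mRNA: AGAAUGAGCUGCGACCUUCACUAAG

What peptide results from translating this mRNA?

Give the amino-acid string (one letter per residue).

start AUG at pos 3
pos 3: AUG -> M; peptide=M
pos 6: AGC -> S; peptide=MS
pos 9: UGC -> C; peptide=MSC
pos 12: GAC -> D; peptide=MSCD
pos 15: CUU -> L; peptide=MSCDL
pos 18: CAC -> H; peptide=MSCDLH
pos 21: UAA -> STOP

Answer: MSCDLH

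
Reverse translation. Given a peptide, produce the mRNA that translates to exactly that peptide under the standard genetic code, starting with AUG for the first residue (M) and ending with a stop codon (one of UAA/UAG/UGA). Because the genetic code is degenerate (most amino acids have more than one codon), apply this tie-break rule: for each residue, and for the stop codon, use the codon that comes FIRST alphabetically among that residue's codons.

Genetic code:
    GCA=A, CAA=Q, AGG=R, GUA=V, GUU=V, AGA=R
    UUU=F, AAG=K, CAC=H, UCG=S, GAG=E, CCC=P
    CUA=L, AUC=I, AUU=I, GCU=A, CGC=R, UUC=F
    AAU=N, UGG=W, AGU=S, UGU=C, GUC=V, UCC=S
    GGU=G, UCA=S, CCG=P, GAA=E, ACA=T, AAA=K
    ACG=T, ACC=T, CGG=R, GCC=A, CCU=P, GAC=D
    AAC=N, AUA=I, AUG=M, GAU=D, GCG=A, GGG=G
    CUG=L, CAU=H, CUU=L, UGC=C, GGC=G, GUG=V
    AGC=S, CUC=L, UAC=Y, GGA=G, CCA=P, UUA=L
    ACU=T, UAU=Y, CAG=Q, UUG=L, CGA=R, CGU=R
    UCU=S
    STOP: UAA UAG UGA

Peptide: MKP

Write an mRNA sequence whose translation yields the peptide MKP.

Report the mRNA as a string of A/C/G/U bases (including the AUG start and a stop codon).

Answer: mRNA: AUGAAACCAUAA

Derivation:
residue 1: M -> AUG (start codon)
residue 2: K codons sorted = AAA,AAG -> pick first = AAA
residue 3: P codons sorted = CCA,CCC,CCG,CCU -> pick first = CCA
terminator: stop codons sorted = UAA,UAG,UGA -> pick first = UAA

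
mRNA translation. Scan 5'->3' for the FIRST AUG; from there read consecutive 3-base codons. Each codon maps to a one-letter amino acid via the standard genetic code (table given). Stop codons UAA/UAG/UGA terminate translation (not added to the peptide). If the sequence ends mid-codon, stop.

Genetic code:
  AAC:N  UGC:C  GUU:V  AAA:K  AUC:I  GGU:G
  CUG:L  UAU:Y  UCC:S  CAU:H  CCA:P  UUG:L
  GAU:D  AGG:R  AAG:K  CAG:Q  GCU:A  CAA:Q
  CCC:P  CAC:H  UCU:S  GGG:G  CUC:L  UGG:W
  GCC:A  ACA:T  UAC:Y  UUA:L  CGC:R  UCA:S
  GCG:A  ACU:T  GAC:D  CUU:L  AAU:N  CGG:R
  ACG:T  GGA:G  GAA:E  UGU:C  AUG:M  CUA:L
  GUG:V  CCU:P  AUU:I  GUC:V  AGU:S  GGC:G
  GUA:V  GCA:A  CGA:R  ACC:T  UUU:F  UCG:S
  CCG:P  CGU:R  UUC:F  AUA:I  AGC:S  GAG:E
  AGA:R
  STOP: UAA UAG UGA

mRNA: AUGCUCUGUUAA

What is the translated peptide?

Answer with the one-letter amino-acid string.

start AUG at pos 0
pos 0: AUG -> M; peptide=M
pos 3: CUC -> L; peptide=ML
pos 6: UGU -> C; peptide=MLC
pos 9: UAA -> STOP

Answer: MLC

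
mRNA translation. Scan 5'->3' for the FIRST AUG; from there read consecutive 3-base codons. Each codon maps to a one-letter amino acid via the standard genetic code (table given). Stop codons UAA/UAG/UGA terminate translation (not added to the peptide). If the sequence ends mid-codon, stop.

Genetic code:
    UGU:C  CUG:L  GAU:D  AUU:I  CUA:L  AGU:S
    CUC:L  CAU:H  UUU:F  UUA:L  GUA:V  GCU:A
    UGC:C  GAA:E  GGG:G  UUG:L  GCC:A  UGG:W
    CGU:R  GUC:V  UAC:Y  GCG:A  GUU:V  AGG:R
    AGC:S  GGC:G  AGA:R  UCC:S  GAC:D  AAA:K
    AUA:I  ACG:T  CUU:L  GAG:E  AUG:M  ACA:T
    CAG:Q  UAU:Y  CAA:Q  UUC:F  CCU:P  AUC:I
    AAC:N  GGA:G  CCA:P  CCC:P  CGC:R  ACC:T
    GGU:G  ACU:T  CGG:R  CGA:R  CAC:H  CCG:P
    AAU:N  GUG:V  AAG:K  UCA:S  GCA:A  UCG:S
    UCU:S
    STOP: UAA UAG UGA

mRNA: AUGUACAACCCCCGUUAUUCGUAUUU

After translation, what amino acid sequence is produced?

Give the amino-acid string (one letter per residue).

start AUG at pos 0
pos 0: AUG -> M; peptide=M
pos 3: UAC -> Y; peptide=MY
pos 6: AAC -> N; peptide=MYN
pos 9: CCC -> P; peptide=MYNP
pos 12: CGU -> R; peptide=MYNPR
pos 15: UAU -> Y; peptide=MYNPRY
pos 18: UCG -> S; peptide=MYNPRYS
pos 21: UAU -> Y; peptide=MYNPRYSY
pos 24: only 2 nt remain (<3), stop (end of mRNA)

Answer: MYNPRYSY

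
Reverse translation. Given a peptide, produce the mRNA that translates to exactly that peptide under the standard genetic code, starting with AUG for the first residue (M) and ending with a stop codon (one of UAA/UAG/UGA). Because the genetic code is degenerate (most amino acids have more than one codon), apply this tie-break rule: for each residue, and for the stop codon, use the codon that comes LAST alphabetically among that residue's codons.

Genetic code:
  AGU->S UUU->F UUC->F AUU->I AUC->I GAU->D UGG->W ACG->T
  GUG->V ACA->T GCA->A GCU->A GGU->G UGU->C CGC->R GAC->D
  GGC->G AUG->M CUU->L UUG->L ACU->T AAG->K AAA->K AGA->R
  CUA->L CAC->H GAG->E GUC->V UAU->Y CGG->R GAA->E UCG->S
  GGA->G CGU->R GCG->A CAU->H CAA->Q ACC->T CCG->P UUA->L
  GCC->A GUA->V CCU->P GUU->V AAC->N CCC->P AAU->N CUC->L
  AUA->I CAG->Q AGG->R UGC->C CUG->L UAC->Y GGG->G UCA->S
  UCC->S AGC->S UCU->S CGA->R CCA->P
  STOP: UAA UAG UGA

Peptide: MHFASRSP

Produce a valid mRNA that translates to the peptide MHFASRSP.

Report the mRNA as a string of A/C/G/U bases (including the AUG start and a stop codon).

residue 1: M -> AUG (start codon)
residue 2: H codons sorted = CAC,CAU -> pick last = CAU
residue 3: F codons sorted = UUC,UUU -> pick last = UUU
residue 4: A codons sorted = GCA,GCC,GCG,GCU -> pick last = GCU
residue 5: S codons sorted = AGC,AGU,UCA,UCC,UCG,UCU -> pick last = UCU
residue 6: R codons sorted = AGA,AGG,CGA,CGC,CGG,CGU -> pick last = CGU
residue 7: S codons sorted = AGC,AGU,UCA,UCC,UCG,UCU -> pick last = UCU
residue 8: P codons sorted = CCA,CCC,CCG,CCU -> pick last = CCU
terminator: stop codons sorted = UAA,UAG,UGA -> pick last = UGA

Answer: mRNA: AUGCAUUUUGCUUCUCGUUCUCCUUGA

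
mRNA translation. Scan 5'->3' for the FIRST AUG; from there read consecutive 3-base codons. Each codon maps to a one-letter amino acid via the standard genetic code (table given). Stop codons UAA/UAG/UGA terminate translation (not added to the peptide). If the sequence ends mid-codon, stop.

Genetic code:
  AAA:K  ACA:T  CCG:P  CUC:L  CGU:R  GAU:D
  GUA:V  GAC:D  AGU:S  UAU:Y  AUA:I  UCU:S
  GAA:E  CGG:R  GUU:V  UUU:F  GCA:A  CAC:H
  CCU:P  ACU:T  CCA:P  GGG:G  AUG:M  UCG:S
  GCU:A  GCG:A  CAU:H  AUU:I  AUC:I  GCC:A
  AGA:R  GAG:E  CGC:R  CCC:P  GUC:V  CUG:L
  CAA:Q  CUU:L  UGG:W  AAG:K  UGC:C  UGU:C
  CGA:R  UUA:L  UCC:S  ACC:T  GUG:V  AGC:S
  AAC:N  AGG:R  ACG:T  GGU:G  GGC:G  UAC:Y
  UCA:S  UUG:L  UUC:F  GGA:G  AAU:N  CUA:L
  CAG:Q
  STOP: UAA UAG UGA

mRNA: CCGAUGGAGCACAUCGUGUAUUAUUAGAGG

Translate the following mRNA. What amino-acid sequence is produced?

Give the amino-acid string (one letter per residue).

Answer: MEHIVYY

Derivation:
start AUG at pos 3
pos 3: AUG -> M; peptide=M
pos 6: GAG -> E; peptide=ME
pos 9: CAC -> H; peptide=MEH
pos 12: AUC -> I; peptide=MEHI
pos 15: GUG -> V; peptide=MEHIV
pos 18: UAU -> Y; peptide=MEHIVY
pos 21: UAU -> Y; peptide=MEHIVYY
pos 24: UAG -> STOP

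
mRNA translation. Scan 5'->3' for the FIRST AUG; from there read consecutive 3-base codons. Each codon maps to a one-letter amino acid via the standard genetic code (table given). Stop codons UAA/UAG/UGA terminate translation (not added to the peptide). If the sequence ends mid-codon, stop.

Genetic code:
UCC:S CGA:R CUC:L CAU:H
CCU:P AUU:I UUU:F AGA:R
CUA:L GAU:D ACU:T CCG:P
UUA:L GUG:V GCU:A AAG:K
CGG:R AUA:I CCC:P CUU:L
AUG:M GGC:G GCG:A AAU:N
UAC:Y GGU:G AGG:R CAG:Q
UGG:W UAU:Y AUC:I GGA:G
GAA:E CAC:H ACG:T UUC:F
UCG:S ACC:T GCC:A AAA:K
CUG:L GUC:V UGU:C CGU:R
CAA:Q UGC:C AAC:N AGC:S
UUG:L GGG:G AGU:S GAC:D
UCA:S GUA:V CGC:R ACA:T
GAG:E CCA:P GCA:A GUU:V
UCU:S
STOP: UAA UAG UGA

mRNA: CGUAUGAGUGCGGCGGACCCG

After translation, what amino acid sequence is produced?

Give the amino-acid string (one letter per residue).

Answer: MSAADP

Derivation:
start AUG at pos 3
pos 3: AUG -> M; peptide=M
pos 6: AGU -> S; peptide=MS
pos 9: GCG -> A; peptide=MSA
pos 12: GCG -> A; peptide=MSAA
pos 15: GAC -> D; peptide=MSAAD
pos 18: CCG -> P; peptide=MSAADP
pos 21: only 0 nt remain (<3), stop (end of mRNA)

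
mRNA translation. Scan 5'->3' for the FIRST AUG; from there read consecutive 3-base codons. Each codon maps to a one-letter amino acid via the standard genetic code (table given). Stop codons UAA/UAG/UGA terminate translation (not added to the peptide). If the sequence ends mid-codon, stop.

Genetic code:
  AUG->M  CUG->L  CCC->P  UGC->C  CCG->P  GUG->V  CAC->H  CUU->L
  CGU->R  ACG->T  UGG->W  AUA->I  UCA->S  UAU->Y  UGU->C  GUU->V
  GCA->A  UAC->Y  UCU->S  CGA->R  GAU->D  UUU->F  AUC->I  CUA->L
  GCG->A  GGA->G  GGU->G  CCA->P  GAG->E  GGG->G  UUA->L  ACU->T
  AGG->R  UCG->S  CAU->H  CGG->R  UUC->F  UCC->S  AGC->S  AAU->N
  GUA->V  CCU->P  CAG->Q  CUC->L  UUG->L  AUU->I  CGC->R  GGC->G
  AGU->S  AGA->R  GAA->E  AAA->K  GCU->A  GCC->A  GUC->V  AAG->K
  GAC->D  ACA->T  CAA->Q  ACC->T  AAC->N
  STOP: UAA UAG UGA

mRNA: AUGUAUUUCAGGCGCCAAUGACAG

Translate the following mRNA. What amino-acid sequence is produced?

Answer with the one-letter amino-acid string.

Answer: MYFRRQ

Derivation:
start AUG at pos 0
pos 0: AUG -> M; peptide=M
pos 3: UAU -> Y; peptide=MY
pos 6: UUC -> F; peptide=MYF
pos 9: AGG -> R; peptide=MYFR
pos 12: CGC -> R; peptide=MYFRR
pos 15: CAA -> Q; peptide=MYFRRQ
pos 18: UGA -> STOP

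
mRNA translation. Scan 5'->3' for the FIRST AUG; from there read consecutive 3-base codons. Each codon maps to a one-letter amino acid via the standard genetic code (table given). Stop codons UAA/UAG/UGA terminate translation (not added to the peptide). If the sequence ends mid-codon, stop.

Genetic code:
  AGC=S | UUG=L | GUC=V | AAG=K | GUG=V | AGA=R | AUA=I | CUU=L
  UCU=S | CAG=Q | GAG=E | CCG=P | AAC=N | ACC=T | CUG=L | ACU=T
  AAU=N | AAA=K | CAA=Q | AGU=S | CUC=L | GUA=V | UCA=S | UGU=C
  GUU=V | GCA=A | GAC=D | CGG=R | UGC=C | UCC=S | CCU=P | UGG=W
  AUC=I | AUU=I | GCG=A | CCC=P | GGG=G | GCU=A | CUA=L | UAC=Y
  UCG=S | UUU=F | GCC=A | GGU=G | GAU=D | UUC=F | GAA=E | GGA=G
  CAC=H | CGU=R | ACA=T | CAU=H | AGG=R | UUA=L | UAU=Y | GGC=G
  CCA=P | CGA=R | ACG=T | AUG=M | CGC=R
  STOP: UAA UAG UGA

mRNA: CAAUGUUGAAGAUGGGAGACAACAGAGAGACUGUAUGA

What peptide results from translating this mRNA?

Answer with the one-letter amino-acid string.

start AUG at pos 2
pos 2: AUG -> M; peptide=M
pos 5: UUG -> L; peptide=ML
pos 8: AAG -> K; peptide=MLK
pos 11: AUG -> M; peptide=MLKM
pos 14: GGA -> G; peptide=MLKMG
pos 17: GAC -> D; peptide=MLKMGD
pos 20: AAC -> N; peptide=MLKMGDN
pos 23: AGA -> R; peptide=MLKMGDNR
pos 26: GAG -> E; peptide=MLKMGDNRE
pos 29: ACU -> T; peptide=MLKMGDNRET
pos 32: GUA -> V; peptide=MLKMGDNRETV
pos 35: UGA -> STOP

Answer: MLKMGDNRETV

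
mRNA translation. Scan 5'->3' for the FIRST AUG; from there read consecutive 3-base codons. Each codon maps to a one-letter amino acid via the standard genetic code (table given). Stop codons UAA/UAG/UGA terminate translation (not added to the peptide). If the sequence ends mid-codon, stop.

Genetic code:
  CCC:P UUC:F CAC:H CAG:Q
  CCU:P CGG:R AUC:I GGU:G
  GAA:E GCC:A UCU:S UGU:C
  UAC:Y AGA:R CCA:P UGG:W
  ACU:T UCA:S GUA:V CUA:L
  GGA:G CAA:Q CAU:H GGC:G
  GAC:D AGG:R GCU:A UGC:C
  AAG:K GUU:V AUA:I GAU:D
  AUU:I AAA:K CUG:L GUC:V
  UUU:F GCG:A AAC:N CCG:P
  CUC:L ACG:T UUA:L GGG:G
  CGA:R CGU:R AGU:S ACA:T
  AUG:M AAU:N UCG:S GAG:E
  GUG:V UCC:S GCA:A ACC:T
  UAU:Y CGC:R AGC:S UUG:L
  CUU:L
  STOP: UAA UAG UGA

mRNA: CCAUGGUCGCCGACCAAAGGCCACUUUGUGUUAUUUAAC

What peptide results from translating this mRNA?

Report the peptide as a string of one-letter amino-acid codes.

start AUG at pos 2
pos 2: AUG -> M; peptide=M
pos 5: GUC -> V; peptide=MV
pos 8: GCC -> A; peptide=MVA
pos 11: GAC -> D; peptide=MVAD
pos 14: CAA -> Q; peptide=MVADQ
pos 17: AGG -> R; peptide=MVADQR
pos 20: CCA -> P; peptide=MVADQRP
pos 23: CUU -> L; peptide=MVADQRPL
pos 26: UGU -> C; peptide=MVADQRPLC
pos 29: GUU -> V; peptide=MVADQRPLCV
pos 32: AUU -> I; peptide=MVADQRPLCVI
pos 35: UAA -> STOP

Answer: MVADQRPLCVI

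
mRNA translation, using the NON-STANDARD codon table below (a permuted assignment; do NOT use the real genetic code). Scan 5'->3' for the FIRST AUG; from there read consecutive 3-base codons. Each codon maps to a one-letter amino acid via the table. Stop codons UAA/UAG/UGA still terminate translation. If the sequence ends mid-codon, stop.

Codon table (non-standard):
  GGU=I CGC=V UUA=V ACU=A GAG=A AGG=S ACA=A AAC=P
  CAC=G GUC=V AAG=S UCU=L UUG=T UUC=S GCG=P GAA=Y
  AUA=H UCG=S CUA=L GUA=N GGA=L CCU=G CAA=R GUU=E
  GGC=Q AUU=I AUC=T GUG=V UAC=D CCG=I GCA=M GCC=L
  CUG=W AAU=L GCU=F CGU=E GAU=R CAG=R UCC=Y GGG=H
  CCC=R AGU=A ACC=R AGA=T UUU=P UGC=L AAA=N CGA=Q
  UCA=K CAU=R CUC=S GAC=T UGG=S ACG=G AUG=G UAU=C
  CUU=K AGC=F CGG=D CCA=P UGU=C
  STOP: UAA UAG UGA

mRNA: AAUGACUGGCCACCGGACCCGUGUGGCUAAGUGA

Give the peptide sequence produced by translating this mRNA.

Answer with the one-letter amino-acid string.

start AUG at pos 1
pos 1: AUG -> G; peptide=G
pos 4: ACU -> A; peptide=GA
pos 7: GGC -> Q; peptide=GAQ
pos 10: CAC -> G; peptide=GAQG
pos 13: CGG -> D; peptide=GAQGD
pos 16: ACC -> R; peptide=GAQGDR
pos 19: CGU -> E; peptide=GAQGDRE
pos 22: GUG -> V; peptide=GAQGDREV
pos 25: GCU -> F; peptide=GAQGDREVF
pos 28: AAG -> S; peptide=GAQGDREVFS
pos 31: UGA -> STOP

Answer: GAQGDREVFS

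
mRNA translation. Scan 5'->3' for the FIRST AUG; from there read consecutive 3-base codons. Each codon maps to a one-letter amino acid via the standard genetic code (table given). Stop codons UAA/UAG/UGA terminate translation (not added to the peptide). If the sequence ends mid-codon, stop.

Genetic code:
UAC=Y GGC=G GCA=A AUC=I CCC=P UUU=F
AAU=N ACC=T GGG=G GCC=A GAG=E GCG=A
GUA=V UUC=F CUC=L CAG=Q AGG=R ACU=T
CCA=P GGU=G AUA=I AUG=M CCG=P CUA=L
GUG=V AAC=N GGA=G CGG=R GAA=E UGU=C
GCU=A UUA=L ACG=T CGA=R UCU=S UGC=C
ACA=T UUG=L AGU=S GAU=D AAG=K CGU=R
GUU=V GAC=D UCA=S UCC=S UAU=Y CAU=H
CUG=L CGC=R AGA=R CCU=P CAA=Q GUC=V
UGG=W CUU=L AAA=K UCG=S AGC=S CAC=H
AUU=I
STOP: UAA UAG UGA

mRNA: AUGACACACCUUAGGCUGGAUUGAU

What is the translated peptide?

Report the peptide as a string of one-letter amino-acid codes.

start AUG at pos 0
pos 0: AUG -> M; peptide=M
pos 3: ACA -> T; peptide=MT
pos 6: CAC -> H; peptide=MTH
pos 9: CUU -> L; peptide=MTHL
pos 12: AGG -> R; peptide=MTHLR
pos 15: CUG -> L; peptide=MTHLRL
pos 18: GAU -> D; peptide=MTHLRLD
pos 21: UGA -> STOP

Answer: MTHLRLD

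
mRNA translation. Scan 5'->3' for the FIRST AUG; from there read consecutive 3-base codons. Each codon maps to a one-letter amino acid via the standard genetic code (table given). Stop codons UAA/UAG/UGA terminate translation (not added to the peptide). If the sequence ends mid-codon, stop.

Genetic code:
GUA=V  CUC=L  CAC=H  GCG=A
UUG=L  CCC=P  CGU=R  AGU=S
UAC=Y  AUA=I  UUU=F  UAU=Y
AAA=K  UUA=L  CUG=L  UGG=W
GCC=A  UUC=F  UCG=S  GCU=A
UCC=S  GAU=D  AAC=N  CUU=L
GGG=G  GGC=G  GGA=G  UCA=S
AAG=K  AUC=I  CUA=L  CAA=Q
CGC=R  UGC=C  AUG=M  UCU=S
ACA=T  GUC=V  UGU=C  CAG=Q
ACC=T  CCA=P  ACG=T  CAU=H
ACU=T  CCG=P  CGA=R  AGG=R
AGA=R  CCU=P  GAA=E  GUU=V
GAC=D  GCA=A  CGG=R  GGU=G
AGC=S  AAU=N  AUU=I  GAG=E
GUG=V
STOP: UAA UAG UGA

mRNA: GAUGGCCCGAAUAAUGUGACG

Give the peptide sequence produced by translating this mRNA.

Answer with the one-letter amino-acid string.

Answer: MARIM

Derivation:
start AUG at pos 1
pos 1: AUG -> M; peptide=M
pos 4: GCC -> A; peptide=MA
pos 7: CGA -> R; peptide=MAR
pos 10: AUA -> I; peptide=MARI
pos 13: AUG -> M; peptide=MARIM
pos 16: UGA -> STOP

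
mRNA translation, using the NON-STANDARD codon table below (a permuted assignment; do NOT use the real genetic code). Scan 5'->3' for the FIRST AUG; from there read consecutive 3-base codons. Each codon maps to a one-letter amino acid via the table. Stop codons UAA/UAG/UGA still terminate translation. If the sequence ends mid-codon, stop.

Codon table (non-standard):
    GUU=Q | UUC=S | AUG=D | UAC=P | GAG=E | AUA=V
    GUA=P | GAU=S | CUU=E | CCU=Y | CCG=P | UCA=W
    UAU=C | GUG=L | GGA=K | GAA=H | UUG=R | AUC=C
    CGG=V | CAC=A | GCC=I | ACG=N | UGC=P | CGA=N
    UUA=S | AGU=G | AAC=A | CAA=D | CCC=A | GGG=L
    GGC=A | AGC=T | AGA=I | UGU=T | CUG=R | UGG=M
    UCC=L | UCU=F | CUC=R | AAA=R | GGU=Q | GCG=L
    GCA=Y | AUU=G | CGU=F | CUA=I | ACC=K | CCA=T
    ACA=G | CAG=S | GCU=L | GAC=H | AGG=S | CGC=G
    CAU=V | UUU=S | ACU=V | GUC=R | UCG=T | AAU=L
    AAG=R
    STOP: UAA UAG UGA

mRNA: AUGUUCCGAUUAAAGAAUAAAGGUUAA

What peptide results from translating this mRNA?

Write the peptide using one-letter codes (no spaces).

Answer: DSNSRLRQ

Derivation:
start AUG at pos 0
pos 0: AUG -> D; peptide=D
pos 3: UUC -> S; peptide=DS
pos 6: CGA -> N; peptide=DSN
pos 9: UUA -> S; peptide=DSNS
pos 12: AAG -> R; peptide=DSNSR
pos 15: AAU -> L; peptide=DSNSRL
pos 18: AAA -> R; peptide=DSNSRLR
pos 21: GGU -> Q; peptide=DSNSRLRQ
pos 24: UAA -> STOP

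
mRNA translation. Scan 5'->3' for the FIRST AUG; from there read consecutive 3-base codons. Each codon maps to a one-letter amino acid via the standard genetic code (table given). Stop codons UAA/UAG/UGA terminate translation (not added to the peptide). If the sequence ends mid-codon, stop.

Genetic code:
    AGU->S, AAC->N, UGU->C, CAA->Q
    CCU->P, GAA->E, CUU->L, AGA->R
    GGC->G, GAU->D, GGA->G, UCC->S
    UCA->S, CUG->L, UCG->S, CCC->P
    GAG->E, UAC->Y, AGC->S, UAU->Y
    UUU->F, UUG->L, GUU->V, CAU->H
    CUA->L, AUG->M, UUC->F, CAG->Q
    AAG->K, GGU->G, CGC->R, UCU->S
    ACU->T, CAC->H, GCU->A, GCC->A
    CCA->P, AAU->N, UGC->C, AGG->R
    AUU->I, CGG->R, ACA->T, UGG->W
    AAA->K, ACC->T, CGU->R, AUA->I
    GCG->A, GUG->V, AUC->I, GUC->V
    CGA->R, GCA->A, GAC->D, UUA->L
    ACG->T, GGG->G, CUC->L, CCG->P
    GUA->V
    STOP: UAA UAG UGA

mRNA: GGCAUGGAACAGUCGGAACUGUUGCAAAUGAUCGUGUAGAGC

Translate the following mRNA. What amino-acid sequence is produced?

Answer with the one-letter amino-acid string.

Answer: MEQSELLQMIV

Derivation:
start AUG at pos 3
pos 3: AUG -> M; peptide=M
pos 6: GAA -> E; peptide=ME
pos 9: CAG -> Q; peptide=MEQ
pos 12: UCG -> S; peptide=MEQS
pos 15: GAA -> E; peptide=MEQSE
pos 18: CUG -> L; peptide=MEQSEL
pos 21: UUG -> L; peptide=MEQSELL
pos 24: CAA -> Q; peptide=MEQSELLQ
pos 27: AUG -> M; peptide=MEQSELLQM
pos 30: AUC -> I; peptide=MEQSELLQMI
pos 33: GUG -> V; peptide=MEQSELLQMIV
pos 36: UAG -> STOP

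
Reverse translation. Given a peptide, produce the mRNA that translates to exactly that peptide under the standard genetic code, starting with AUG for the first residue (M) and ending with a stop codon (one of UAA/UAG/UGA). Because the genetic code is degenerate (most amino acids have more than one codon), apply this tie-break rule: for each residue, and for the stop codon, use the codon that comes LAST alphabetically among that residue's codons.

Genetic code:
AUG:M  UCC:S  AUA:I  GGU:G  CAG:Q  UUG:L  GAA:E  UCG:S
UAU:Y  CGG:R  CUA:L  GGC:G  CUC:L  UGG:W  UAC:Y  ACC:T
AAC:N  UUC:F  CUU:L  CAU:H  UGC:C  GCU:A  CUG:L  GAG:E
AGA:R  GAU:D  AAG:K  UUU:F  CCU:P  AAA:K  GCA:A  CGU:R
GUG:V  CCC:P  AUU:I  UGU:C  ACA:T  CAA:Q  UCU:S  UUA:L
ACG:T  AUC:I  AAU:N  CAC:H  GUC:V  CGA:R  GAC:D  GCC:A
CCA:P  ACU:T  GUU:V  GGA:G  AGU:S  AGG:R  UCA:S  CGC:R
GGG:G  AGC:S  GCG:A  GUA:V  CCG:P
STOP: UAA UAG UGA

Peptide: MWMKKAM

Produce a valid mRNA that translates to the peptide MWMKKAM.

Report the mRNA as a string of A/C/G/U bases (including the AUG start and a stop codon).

Answer: mRNA: AUGUGGAUGAAGAAGGCUAUGUGA

Derivation:
residue 1: M -> AUG (start codon)
residue 2: W -> UGG (only codon)
residue 3: M -> AUG (only codon)
residue 4: K codons sorted = AAA,AAG -> pick last = AAG
residue 5: K codons sorted = AAA,AAG -> pick last = AAG
residue 6: A codons sorted = GCA,GCC,GCG,GCU -> pick last = GCU
residue 7: M -> AUG (only codon)
terminator: stop codons sorted = UAA,UAG,UGA -> pick last = UGA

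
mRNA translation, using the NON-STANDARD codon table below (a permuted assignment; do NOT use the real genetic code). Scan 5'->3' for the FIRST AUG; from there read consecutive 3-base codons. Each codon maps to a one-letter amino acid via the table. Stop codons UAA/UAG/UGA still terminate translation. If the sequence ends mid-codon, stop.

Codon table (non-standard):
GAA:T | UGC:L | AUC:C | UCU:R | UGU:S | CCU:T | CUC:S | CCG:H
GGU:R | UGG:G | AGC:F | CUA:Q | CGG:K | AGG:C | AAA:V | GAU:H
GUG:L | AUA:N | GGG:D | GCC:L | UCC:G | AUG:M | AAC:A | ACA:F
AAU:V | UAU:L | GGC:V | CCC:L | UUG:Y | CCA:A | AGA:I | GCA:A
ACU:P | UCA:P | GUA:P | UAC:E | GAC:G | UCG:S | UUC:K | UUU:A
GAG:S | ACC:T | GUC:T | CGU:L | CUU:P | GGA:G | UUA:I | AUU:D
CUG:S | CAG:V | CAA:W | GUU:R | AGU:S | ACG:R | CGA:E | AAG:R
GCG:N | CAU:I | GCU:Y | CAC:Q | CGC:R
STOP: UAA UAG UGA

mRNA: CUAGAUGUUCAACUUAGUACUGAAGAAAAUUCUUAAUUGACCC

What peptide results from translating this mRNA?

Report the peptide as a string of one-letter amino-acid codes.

start AUG at pos 4
pos 4: AUG -> M; peptide=M
pos 7: UUC -> K; peptide=MK
pos 10: AAC -> A; peptide=MKA
pos 13: UUA -> I; peptide=MKAI
pos 16: GUA -> P; peptide=MKAIP
pos 19: CUG -> S; peptide=MKAIPS
pos 22: AAG -> R; peptide=MKAIPSR
pos 25: AAA -> V; peptide=MKAIPSRV
pos 28: AUU -> D; peptide=MKAIPSRVD
pos 31: CUU -> P; peptide=MKAIPSRVDP
pos 34: AAU -> V; peptide=MKAIPSRVDPV
pos 37: UGA -> STOP

Answer: MKAIPSRVDPV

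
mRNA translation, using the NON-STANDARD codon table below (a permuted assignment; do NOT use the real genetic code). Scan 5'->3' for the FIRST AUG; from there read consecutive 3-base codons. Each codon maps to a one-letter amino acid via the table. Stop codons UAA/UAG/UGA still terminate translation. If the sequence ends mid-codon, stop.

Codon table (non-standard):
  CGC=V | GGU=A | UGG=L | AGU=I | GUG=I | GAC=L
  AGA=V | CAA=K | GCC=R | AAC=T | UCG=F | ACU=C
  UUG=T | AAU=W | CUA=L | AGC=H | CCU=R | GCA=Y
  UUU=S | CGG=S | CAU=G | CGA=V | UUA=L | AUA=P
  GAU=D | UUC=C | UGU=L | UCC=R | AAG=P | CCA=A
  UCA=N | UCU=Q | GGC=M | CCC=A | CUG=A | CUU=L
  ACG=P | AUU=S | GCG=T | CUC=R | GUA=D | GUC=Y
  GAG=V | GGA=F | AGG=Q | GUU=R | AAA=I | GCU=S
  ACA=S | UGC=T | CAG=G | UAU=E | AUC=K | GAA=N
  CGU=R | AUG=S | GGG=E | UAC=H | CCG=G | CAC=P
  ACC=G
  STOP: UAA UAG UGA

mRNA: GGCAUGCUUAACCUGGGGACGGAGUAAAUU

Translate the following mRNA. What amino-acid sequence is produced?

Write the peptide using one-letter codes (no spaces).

start AUG at pos 3
pos 3: AUG -> S; peptide=S
pos 6: CUU -> L; peptide=SL
pos 9: AAC -> T; peptide=SLT
pos 12: CUG -> A; peptide=SLTA
pos 15: GGG -> E; peptide=SLTAE
pos 18: ACG -> P; peptide=SLTAEP
pos 21: GAG -> V; peptide=SLTAEPV
pos 24: UAA -> STOP

Answer: SLTAEPV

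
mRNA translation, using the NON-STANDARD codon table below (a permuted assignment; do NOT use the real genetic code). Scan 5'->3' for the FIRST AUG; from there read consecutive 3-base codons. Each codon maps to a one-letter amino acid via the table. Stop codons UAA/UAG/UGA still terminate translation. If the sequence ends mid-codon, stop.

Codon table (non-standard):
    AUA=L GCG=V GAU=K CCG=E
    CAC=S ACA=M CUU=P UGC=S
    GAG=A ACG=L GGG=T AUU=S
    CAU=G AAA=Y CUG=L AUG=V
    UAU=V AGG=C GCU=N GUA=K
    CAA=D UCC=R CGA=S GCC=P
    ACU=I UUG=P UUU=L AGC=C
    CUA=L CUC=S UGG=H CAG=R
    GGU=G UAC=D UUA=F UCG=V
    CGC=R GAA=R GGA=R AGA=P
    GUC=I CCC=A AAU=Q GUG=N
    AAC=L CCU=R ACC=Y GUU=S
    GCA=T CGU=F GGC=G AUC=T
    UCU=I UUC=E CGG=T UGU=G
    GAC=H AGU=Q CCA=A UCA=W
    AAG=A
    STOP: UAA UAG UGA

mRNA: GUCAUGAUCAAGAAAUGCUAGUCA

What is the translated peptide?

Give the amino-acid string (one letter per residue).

Answer: VTAYS

Derivation:
start AUG at pos 3
pos 3: AUG -> V; peptide=V
pos 6: AUC -> T; peptide=VT
pos 9: AAG -> A; peptide=VTA
pos 12: AAA -> Y; peptide=VTAY
pos 15: UGC -> S; peptide=VTAYS
pos 18: UAG -> STOP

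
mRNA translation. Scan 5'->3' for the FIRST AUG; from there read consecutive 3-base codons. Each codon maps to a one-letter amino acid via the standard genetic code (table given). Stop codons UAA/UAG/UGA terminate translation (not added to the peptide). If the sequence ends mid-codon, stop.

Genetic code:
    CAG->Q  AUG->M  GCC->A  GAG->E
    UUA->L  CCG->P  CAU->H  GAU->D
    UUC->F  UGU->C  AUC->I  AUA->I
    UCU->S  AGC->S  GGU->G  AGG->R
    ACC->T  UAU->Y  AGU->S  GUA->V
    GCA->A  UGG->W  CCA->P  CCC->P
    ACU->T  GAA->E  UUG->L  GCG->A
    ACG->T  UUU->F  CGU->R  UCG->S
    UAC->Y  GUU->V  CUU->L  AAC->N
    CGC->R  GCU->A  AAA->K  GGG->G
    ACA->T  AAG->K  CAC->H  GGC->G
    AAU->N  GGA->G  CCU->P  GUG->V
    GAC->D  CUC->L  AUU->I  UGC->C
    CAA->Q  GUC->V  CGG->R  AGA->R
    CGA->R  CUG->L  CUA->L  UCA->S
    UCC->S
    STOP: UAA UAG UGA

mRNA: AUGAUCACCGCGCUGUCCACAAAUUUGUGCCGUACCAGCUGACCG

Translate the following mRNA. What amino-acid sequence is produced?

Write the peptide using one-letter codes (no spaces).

start AUG at pos 0
pos 0: AUG -> M; peptide=M
pos 3: AUC -> I; peptide=MI
pos 6: ACC -> T; peptide=MIT
pos 9: GCG -> A; peptide=MITA
pos 12: CUG -> L; peptide=MITAL
pos 15: UCC -> S; peptide=MITALS
pos 18: ACA -> T; peptide=MITALST
pos 21: AAU -> N; peptide=MITALSTN
pos 24: UUG -> L; peptide=MITALSTNL
pos 27: UGC -> C; peptide=MITALSTNLC
pos 30: CGU -> R; peptide=MITALSTNLCR
pos 33: ACC -> T; peptide=MITALSTNLCRT
pos 36: AGC -> S; peptide=MITALSTNLCRTS
pos 39: UGA -> STOP

Answer: MITALSTNLCRTS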